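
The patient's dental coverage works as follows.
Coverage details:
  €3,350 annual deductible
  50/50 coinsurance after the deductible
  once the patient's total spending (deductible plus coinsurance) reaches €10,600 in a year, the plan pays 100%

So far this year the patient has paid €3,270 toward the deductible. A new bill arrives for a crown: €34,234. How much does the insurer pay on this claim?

€3,270 of the €3,350 deductible is already met, leaving €80.
After the €80 deductible portion, €34,234 − €80 = €34,154 is subject to coinsurance.
Coinsurance: €34,154 × 50% = €17,077.
So the patient owes €80 + €17,077 = €17,157 before any cap.
That would bring total out-of-pocket to €20,427, past the €10,600 cap. The patient is capped at €10,600 − €3,270 = €7,330 on this claim.
The plan picks up €34,234 − €7,330 = €26,904.

€26,904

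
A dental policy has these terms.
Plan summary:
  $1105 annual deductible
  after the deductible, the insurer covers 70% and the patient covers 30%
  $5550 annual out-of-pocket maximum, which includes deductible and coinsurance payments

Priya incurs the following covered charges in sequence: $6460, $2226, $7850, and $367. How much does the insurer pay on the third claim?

Claim 1 — $6460: $1105 to deductible, leaving $5355; 30% of $5355 = $1606.50. Patient pays $2711.50; OOP now $2711.50. Plan pays $6460 − $2711.50 = $3748.50.
Claim 2 — $2226: 30% coinsurance on $2226 = $667.80. Cost to patient: $667.80. OOP to date $3379.30. Insurer: $2226 − $667.80 = $1558.20.
Claim 3 — $7850: deductible met; 30% of $7850 = $2355. That would push OOP to $5734.30, over the $5550 cap, so patient pays $5550 − $3379.30 = $2170.70. Insurer: $7850 − $2170.70 = $5679.30.

$5679.30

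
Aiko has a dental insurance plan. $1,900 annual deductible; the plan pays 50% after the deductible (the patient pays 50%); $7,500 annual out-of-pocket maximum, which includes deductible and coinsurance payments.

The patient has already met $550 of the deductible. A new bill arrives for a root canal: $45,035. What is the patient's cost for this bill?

$550 of the $1,900 deductible is already met, leaving $1,350.
That leaves $45,035 − $1,350 = $43,685 for coinsurance.
Patient's 50% share of $43,685 is $21,842.50.
That puts the patient's cost at $1,350 + $21,842.50 = $23,192.50 before any cap.
Year-to-date out-of-pocket would reach $550 + $23,192.50 = $23,742.50, above the $7,500 maximum, so the patient pays only $7,500 − $550 = $6,950.

$6,950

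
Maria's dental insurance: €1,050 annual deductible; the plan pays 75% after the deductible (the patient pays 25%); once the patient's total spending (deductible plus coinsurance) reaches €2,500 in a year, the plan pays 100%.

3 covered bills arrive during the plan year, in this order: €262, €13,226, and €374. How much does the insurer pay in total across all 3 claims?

#1 (€262): entire amount goes to the deductible. Patient owes €262 (running OOP €262). Insurer: €262 − €262 = €0.
#2 (€13,226): deductible takes €788, €12,438 remains; 25% of €12,438 = €3,109.50. Together that's €788 + €3,109.50 = €3,897.50. OOP would hit €4,159.50 > €2,500, so the cap limits the patient to €2,500 − €262 = €2,238. Insurer: €13,226 − €2,238 = €10,988.
#3 (€374): 25% coinsurance on €374 = €93.50. OOP would hit €2,593.50 > €2,500, so the cap limits the patient to €2,500 − €2,500 = €0. Insurer: €374 − €0 = €374.
Insurer total = bills − patient's total = €13,862 − €2,500 = €11,362.

€11,362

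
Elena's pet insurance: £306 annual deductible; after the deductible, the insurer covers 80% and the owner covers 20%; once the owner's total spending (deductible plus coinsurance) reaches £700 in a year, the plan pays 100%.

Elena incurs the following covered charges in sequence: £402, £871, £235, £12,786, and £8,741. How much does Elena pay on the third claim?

#1 (£402): deductible takes £306, £96 remains; owner's 20% is £19.20. Owner owes £325.20 (running OOP £325.20).
#2 (£871): 20% coinsurance on £871 = £174.20. Owner pays £174.20; OOP now £499.40.
#3 (£235): deductible met; 20% of £235 = £47. Owner owes £47 (running OOP £546.40).

£47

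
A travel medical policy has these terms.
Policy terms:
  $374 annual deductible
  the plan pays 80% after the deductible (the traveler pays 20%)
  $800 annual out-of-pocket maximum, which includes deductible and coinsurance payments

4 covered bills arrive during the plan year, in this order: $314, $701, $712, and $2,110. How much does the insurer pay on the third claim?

Claim 1 ($314): fully absorbed by the deductible. Traveler pays $314; OOP now $314. Plan pays $314 − $314 = $0.
Claim 2 ($701): deductible takes $60, $641 remains; coinsurance $641 × 20% = $128.20. Cost to traveler: $188.20. OOP to date $502.20. Insurer: $701 − $188.20 = $512.80.
Claim 3 ($712): 20% coinsurance on $712 = $142.40. Cost to traveler: $142.40. OOP to date $644.60. Plan pays $712 − $142.40 = $569.60.

$569.60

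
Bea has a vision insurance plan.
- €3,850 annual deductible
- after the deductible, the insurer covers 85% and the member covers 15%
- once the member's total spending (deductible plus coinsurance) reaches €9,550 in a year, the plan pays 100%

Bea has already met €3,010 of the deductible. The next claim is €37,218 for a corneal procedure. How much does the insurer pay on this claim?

Remaining deductible: €3,850 − €3,010 = €840.
That leaves €37,218 − €840 = €36,378 for coinsurance.
Coinsurance: €36,378 × 15% = €5,456.70.
That puts the member's cost at €840 + €5,456.70 = €6,296.70 before any cap.
Year-to-date out-of-pocket becomes €3,010 + €6,296.70 = €9,306.70, still under the €9,550 maximum, so no cap applies.
The plan picks up €37,218 − €6,296.70 = €30,921.30.

€30,921.30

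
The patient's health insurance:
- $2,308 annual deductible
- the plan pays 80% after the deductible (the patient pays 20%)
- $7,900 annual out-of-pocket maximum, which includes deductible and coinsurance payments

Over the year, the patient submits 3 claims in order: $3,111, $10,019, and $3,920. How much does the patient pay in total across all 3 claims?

$5,256.40

#1 ($3,111): $2,308 finishes the deductible; $803 goes to coinsurance; patient's 20% is $160.60. Patient owes $2,468.60 (running OOP $2,468.60).
#2 ($10,019): deductible already satisfied, so patient's share is 20% × $10,019 = $2,003.80. Cost to patient: $2,003.80. OOP to date $4,472.40.
#3 ($3,920): 20% coinsurance on $3,920 = $784. Patient pays $784; OOP now $5,256.40.
Total paid by the patient: $2,468.60 + $2,003.80 + $784 = $5,256.40.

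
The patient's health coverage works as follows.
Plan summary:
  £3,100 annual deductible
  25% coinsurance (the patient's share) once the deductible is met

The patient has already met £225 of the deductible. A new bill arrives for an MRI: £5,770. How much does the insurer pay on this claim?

Deductible still to meet: £3,100 − £225 = £2,875.
The remaining £2,895 (= £5,770 − £2,875) moves to coinsurance.
Coinsurance: £2,895 × 25% = £723.75.
So the patient owes £2,875 + £723.75 = £3,598.75.
The insurer covers the remainder: £5,770 − £3,598.75 = £2,171.25.

£2,171.25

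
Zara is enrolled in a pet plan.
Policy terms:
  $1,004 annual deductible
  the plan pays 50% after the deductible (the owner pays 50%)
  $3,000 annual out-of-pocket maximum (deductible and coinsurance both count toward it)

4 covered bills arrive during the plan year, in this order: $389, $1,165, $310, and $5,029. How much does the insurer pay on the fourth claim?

Bill 1, $389: fully absorbed by the deductible. Cost to owner: $389. OOP to date $389. Plan pays $389 − $389 = $0.
Bill 2, $1,165: $615 to deductible, leaving $550; coinsurance $550 × 50% = $275. Cost to owner: $890. OOP to date $1,279. Plan pays $1,165 − $890 = $275.
Bill 3, $310: deductible already satisfied, so owner's share is 50% × $310 = $155. Cost to owner: $155. OOP to date $1,434. Insurer: $310 − $155 = $155.
Bill 4, $5,029: deductible already satisfied, so owner's share is 50% × $5,029 = $2,514.50. That would push OOP to $3,948.50, over the $3,000 cap, so owner pays $3,000 − $1,434 = $1,566. Insurer: $5,029 − $1,566 = $3,463.

$3,463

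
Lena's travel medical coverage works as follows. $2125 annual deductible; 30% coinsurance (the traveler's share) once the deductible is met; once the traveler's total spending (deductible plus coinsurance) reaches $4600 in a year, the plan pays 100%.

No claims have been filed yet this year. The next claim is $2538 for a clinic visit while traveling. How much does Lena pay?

Nothing has been paid toward the $2125 deductible, so the first $2125 of this charge is applied there.
That leaves $2538 − $2125 = $413 for coinsurance.
Coinsurance: $413 × 30% = $123.90.
So the traveler owes $2125 + $123.90 = $2248.90 before any cap.
Cumulative spending $0 + $2248.90 = $2248.90 stays under the $4600 maximum.

$2248.90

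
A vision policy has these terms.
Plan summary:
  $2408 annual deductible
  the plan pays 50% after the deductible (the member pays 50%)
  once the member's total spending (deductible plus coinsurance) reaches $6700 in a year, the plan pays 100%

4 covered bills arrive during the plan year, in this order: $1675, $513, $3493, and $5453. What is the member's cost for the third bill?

#1 ($1675): all of it applies to the deductible. Member pays $1675; OOP now $1675.
#2 ($513): all of it applies to the deductible. Cost to member: $513. OOP to date $2188.
#3 ($3493): deductible takes $220, $3273 remains; member's 50% is $1636.50. Member pays $1856.50; OOP now $4044.50.

$1856.50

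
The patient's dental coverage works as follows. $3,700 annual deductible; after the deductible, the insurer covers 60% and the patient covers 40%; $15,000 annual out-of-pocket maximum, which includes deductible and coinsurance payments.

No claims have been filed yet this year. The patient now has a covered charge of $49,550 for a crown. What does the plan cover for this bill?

$34,550

The full $3,700 deductible is still open; $3,700 of this bill applies to it.
The remaining $45,850 (= $49,550 − $3,700) moves to coinsurance.
40% of $45,850 = $18,340 falls to the patient.
That puts the patient's cost at $3,700 + $18,340 = $22,040 before any cap.
Adding $22,040 to the $0 already spent would give $22,040, which exceeds the $15,000 cap; the patient pays just $15,000 − $0 = $15,000.
Insurer pays the balance: $49,550 − $15,000 = $34,550.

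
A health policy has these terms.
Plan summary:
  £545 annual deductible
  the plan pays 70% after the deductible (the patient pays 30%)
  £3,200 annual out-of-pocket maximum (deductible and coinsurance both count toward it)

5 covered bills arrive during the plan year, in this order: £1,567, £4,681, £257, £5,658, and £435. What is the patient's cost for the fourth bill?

Claim 1 — £1,567: deductible takes £545, £1,022 remains; patient's 30% is £306.60. Patient pays £851.60; OOP now £851.60.
Claim 2 — £4,681: deductible met; 30% of £4,681 = £1,404.30. Cost to patient: £1,404.30. OOP to date £2,255.90.
Claim 3 — £257: deductible already satisfied, so patient's share is 30% × £257 = £77.10. Cost to patient: £77.10. OOP to date £2,333.
Claim 4 — £5,658: deductible already satisfied, so patient's share is 30% × £5,658 = £1,697.40. Adding that to £2,333 gives £4,030.40, past the £3,200 cap; patient pays only £3,200 − £2,333 = £867.

£867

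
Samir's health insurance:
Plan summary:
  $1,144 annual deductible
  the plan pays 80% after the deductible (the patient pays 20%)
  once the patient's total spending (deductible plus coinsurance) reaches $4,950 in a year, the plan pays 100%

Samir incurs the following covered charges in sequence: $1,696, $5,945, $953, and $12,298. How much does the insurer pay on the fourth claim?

$9,982

Bill 1, $1,696: $1,144 to deductible, leaving $552; 20% of $552 = $110.40. Patient owes $1,254.40 (running OOP $1,254.40). Plan pays $1,696 − $1,254.40 = $441.60.
Bill 2, $5,945: 20% coinsurance on $5,945 = $1,189. Cost to patient: $1,189. OOP to date $2,443.40. Plan pays $5,945 − $1,189 = $4,756.
Bill 3, $953: deductible met; 20% of $953 = $190.60. Patient pays $190.60; OOP now $2,634. Plan pays $953 − $190.60 = $762.40.
Bill 4, $12,298: deductible already satisfied, so patient's share is 20% × $12,298 = $2,459.60. OOP would hit $5,093.60 > $4,950, so the cap limits the patient to $4,950 − $2,634 = $2,316. Insurer: $12,298 − $2,316 = $9,982.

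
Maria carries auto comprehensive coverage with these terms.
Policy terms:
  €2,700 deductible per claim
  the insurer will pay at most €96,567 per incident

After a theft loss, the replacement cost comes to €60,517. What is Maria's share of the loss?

€2,700

Less the €2,700 deductible: €60,517 − €2,700 = €57,817.
That's under the €96,567 cap, so the insurer reimburses the full €57,817.
Out of pocket: €60,517 − €57,817 = €2,700.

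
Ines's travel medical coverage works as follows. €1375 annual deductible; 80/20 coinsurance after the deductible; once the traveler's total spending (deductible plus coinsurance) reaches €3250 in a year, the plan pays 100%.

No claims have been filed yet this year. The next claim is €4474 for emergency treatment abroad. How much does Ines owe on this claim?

The full €1375 deductible is still open; €1375 of this bill applies to it.
The remaining €3099 (= €4474 − €1375) moves to coinsurance.
Coinsurance: €3099 × 20% = €619.80.
Traveler responsibility before any cap: €1375 + €619.80 = €1994.80.
Total out-of-pocket so far would be €0 + €1994.80 = €1994.80, below the €3250 cap — no reduction.

€1994.80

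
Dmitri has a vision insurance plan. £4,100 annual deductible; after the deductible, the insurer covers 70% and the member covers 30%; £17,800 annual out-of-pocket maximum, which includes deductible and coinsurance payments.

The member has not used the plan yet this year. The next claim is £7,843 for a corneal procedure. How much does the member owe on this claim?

The full £4,100 deductible is still open; £4,100 of this bill applies to it.
The remaining £3,743 (= £7,843 − £4,100) moves to coinsurance.
30% of £3,743 = £1,122.90 falls to the member.
So the member owes £4,100 + £1,122.90 = £5,222.90 before any cap.
Total out-of-pocket so far would be £0 + £5,222.90 = £5,222.90, below the £17,800 cap — no reduction.

£5,222.90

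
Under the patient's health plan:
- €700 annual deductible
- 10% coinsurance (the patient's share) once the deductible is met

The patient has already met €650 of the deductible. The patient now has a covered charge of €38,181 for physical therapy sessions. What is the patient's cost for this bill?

€3,863.10

Deductible still to meet: €700 − €650 = €50.
The remaining €38,131 (= €38,181 − €50) moves to coinsurance.
Patient's 10% share of €38,131 is €3,813.10.
That puts the patient's cost at €50 + €3,813.10 = €3,863.10.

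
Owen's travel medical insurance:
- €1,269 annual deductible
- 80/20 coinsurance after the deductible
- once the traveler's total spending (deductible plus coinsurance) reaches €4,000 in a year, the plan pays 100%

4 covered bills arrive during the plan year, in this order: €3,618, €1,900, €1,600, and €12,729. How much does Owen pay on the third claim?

Claim 1 — €3,618: deductible takes €1,269, €2,349 remains; coinsurance €2,349 × 20% = €469.80. Traveler pays €1,738.80; OOP now €1,738.80.
Claim 2 — €1,900: deductible already satisfied, so traveler's share is 20% × €1,900 = €380. Traveler pays €380; OOP now €2,118.80.
Claim 3 — €1,600: deductible already satisfied, so traveler's share is 20% × €1,600 = €320. Cost to traveler: €320. OOP to date €2,438.80.

€320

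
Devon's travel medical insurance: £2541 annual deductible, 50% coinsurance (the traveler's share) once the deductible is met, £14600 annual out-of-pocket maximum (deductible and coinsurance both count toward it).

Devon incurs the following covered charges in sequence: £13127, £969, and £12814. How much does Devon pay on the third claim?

£6281.50

Claim 1 — £13127: £2541 finishes the deductible; £10586 goes to coinsurance; coinsurance £10586 × 50% = £5293. Cost to traveler: £7834. OOP to date £7834.
Claim 2 — £969: deductible met; 50% of £969 = £484.50. Traveler owes £484.50 (running OOP £8318.50).
Claim 3 — £12814: deductible already satisfied, so traveler's share is 50% × £12814 = £6407. That would push OOP to £14725.50, over the £14600 cap, so traveler pays £14600 − £8318.50 = £6281.50.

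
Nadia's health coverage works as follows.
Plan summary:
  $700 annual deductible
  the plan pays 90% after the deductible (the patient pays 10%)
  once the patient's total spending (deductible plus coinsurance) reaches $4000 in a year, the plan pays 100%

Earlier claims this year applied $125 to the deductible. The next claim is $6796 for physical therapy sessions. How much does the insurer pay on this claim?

$5598.90

Remaining deductible: $700 − $125 = $575.
The remaining $6221 (= $6796 − $575) moves to coinsurance.
10% of $6221 = $622.10 falls to the patient.
So the patient owes $575 + $622.10 = $1197.10 before any cap.
Cumulative spending $125 + $1197.10 = $1322.10 stays under the $4000 maximum.
The insurer covers the remainder: $6796 − $1197.10 = $5598.90.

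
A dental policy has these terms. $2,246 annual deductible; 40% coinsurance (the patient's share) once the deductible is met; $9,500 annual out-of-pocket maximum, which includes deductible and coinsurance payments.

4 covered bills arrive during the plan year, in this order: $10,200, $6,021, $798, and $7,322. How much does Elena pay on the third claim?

$319.20

Claim 1 ($10,200): $2,246 finishes the deductible; $7,954 goes to coinsurance; patient's 40% is $3,181.60. Patient owes $5,427.60 (running OOP $5,427.60).
Claim 2 ($6,021): 40% coinsurance on $6,021 = $2,408.40. Cost to patient: $2,408.40. OOP to date $7,836.
Claim 3 ($798): deductible met; 40% of $798 = $319.20. Cost to patient: $319.20. OOP to date $8,155.20.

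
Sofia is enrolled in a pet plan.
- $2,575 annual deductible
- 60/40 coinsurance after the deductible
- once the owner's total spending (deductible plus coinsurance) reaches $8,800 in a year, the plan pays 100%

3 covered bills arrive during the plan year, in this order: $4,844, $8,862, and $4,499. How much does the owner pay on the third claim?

#1 ($4,844): deductible takes $2,575, $2,269 remains; owner's 40% is $907.60. Owner owes $3,482.60 (running OOP $3,482.60).
#2 ($8,862): 40% coinsurance on $8,862 = $3,544.80. Owner pays $3,544.80; OOP now $7,027.40.
#3 ($4,499): deductible met; 40% of $4,499 = $1,799.60. That would push OOP to $8,827, over the $8,800 cap, so owner pays $8,800 − $7,027.40 = $1,772.60.

$1,772.60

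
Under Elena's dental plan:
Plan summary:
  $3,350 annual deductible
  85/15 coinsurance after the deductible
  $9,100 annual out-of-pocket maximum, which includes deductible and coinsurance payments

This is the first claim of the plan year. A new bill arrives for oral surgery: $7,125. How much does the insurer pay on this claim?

The full $3,350 deductible is still open; $3,350 of this bill applies to it.
After the $3,350 deductible portion, $7,125 − $3,350 = $3,775 is subject to coinsurance.
Coinsurance: $3,775 × 15% = $566.25.
Patient responsibility before any cap: $3,350 + $566.25 = $3,916.25.
Year-to-date out-of-pocket becomes $0 + $3,916.25 = $3,916.25, still under the $9,100 maximum, so no cap applies.
The plan picks up $7,125 − $3,916.25 = $3,208.75.

$3,208.75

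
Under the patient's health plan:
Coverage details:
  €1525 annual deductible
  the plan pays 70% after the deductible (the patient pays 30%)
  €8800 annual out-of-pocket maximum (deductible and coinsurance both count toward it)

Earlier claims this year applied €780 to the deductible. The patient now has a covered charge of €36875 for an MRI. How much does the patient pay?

€8020

Remaining deductible: €1525 − €780 = €745.
After the €745 deductible portion, €36875 − €745 = €36130 is subject to coinsurance.
Patient's 30% share of €36130 is €10839.
So the patient owes €745 + €10839 = €11584 before any cap.
Adding €11584 to the €780 already spent would give €12364, which exceeds the €8800 cap; the patient pays just €8800 − €780 = €8020.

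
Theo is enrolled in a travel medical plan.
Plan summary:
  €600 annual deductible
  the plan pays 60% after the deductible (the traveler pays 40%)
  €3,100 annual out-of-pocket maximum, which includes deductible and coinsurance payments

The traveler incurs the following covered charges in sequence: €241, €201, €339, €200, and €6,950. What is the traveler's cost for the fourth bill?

€80

#1 (€241): entire amount goes to the deductible. Traveler owes €241 (running OOP €241).
#2 (€201): entire amount goes to the deductible. Traveler pays €201; OOP now €442.
#3 (€339): €158 finishes the deductible; €181 goes to coinsurance; 40% of €181 = €72.40. Traveler pays €230.40; OOP now €672.40.
#4 (€200): deductible already satisfied, so traveler's share is 40% × €200 = €80. Traveler owes €80 (running OOP €752.40).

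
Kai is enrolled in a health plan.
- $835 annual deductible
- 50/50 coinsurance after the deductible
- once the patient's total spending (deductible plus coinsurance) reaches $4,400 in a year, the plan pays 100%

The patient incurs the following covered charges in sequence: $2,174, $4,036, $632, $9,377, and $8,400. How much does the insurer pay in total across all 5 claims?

Claim 1 — $2,174: deductible takes $835, $1,339 remains; 50% of $1,339 = $669.50. Patient owes $1,504.50 (running OOP $1,504.50). Insurer: $2,174 − $1,504.50 = $669.50.
Claim 2 — $4,036: deductible met; 50% of $4,036 = $2,018. Patient owes $2,018 (running OOP $3,522.50). Insurer: $4,036 − $2,018 = $2,018.
Claim 3 — $632: 50% coinsurance on $632 = $316. Patient pays $316; OOP now $3,838.50. Insurer: $632 − $316 = $316.
Claim 4 — $9,377: deductible already satisfied, so patient's share is 50% × $9,377 = $4,688.50. That would push OOP to $8,527, over the $4,400 cap, so patient pays $4,400 − $3,838.50 = $561.50. Insurer: $9,377 − $561.50 = $8,815.50.
Claim 5 — $8,400: deductible already satisfied, so patient's share is 50% × $8,400 = $4,200. That would push OOP to $8,600, over the $4,400 cap, so patient pays $4,400 − $4,400 = $0. Insurer: $8,400 − $0 = $8,400.
Insurer total: $669.50 + $2,018 + $316 + $8,815.50 + $8,400 = $20,219.

$20,219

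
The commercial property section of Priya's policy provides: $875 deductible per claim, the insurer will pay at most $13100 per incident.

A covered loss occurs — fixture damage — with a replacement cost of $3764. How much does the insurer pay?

Subtract the deductible: $3764 − $875 = $2889.
$2889 is within the $13100 limit, so the insurer pays $2889.

$2889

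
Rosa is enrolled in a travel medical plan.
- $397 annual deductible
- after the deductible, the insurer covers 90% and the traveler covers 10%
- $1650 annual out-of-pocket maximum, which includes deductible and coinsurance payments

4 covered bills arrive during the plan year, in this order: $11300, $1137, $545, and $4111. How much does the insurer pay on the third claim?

$496

Bill 1, $11300: $397 to deductible, leaving $10903; traveler's 10% is $1090.30. Traveler owes $1487.30 (running OOP $1487.30). Plan pays $11300 − $1487.30 = $9812.70.
Bill 2, $1137: 10% coinsurance on $1137 = $113.70. Cost to traveler: $113.70. OOP to date $1601. Plan pays $1137 − $113.70 = $1023.30.
Bill 3, $545: deductible met; 10% of $545 = $54.50. That would push OOP to $1655.50, over the $1650 cap, so traveler pays $1650 − $1601 = $49. Plan pays $545 − $49 = $496.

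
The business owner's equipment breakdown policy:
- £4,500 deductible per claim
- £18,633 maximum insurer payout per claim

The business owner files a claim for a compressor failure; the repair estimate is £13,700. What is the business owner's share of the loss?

£4,500

Less the £4,500 deductible: £13,700 − £4,500 = £9,200.
£9,200 is within the £18,633 limit, so the insurer pays £9,200.
Out of pocket: £13,700 − £9,200 = £4,500.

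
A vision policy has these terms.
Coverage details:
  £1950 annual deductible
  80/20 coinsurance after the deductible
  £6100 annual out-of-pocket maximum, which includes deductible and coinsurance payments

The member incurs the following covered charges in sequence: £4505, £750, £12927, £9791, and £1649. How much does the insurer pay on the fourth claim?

Claim 1 — £4505: deductible takes £1950, £2555 remains; 20% of £2555 = £511. Cost to member: £2461. OOP to date £2461. Insurer: £4505 − £2461 = £2044.
Claim 2 — £750: deductible met; 20% of £750 = £150. Cost to member: £150. OOP to date £2611. Insurer: £750 − £150 = £600.
Claim 3 — £12927: deductible already satisfied, so member's share is 20% × £12927 = £2585.40. Cost to member: £2585.40. OOP to date £5196.40. Plan pays £12927 − £2585.40 = £10341.60.
Claim 4 — £9791: deductible met; 20% of £9791 = £1958.20. Adding that to £5196.40 gives £7154.60, past the £6100 cap; member pays only £6100 − £5196.40 = £903.60. Insurer: £9791 − £903.60 = £8887.40.

£8887.40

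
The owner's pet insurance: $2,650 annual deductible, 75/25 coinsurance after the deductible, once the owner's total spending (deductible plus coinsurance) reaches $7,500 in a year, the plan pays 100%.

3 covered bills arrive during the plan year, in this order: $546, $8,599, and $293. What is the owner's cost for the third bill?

$73.25

Claim 1 — $546: entire amount goes to the deductible. Owner pays $546; OOP now $546.
Claim 2 — $8,599: $2,104 finishes the deductible; $6,495 goes to coinsurance; coinsurance $6,495 × 25% = $1,623.75. Owner owes $3,727.75 (running OOP $4,273.75).
Claim 3 — $293: deductible met; 25% of $293 = $73.25. Owner owes $73.25 (running OOP $4,347).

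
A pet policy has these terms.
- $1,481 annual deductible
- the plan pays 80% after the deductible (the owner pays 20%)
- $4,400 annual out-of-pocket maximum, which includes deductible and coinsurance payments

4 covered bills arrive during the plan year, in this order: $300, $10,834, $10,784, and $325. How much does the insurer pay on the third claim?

$9,795.60

#1 ($300): fully absorbed by the deductible. Owner owes $300 (running OOP $300). Insurer: $300 − $300 = $0.
#2 ($10,834): $1,181 finishes the deductible; $9,653 goes to coinsurance; owner's 20% is $1,930.60. Cost to owner: $3,111.60. OOP to date $3,411.60. Insurer: $10,834 − $3,111.60 = $7,722.40.
#3 ($10,784): 20% coinsurance on $10,784 = $2,156.80. That would push OOP to $5,568.40, over the $4,400 cap, so owner pays $4,400 − $3,411.60 = $988.40. Plan pays $10,784 − $988.40 = $9,795.60.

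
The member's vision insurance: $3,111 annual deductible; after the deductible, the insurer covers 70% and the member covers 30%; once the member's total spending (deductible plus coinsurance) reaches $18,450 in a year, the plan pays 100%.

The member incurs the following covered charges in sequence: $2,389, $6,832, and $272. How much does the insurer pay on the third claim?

$190.40

Bill 1, $2,389: fully absorbed by the deductible. Cost to member: $2,389. OOP to date $2,389. Plan pays $2,389 − $2,389 = $0.
Bill 2, $6,832: $722 finishes the deductible; $6,110 goes to coinsurance; member's 30% is $1,833. Member pays $2,555; OOP now $4,944. Insurer: $6,832 − $2,555 = $4,277.
Bill 3, $272: 30% coinsurance on $272 = $81.60. Member owes $81.60 (running OOP $5,025.60). Insurer: $272 − $81.60 = $190.40.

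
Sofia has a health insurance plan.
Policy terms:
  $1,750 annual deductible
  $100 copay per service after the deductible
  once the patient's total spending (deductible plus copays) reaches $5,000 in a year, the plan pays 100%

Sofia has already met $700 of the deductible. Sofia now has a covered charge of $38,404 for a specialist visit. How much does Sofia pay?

$1,150

Remaining deductible: $1,750 − $700 = $1,050.
The remaining $37,354 (= $38,404 − $1,050) moves to the copay.
Copay on this service: $100.
That puts the patient's cost at $1,050 + $100 = $1,150 before any cap.
Year-to-date out-of-pocket becomes $700 + $1,150 = $1,850, still under the $5,000 maximum, so no cap applies.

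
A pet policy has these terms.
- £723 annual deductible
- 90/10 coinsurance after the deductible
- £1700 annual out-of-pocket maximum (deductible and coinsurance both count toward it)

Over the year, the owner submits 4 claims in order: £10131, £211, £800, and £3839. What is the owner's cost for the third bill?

Claim 1 (£10131): deductible takes £723, £9408 remains; owner's 10% is £940.80. Owner pays £1663.80; OOP now £1663.80.
Claim 2 (£211): 10% coinsurance on £211 = £21.10. Owner owes £21.10 (running OOP £1684.90).
Claim 3 (£800): deductible already satisfied, so owner's share is 10% × £800 = £80. OOP would hit £1764.90 > £1700, so the cap limits the owner to £1700 − £1684.90 = £15.10.

£15.10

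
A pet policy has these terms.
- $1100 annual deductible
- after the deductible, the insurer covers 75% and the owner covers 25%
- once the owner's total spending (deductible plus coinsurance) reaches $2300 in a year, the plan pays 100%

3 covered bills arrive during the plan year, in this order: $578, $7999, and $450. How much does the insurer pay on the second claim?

$6277

Claim 1 — $578: entire amount goes to the deductible. Owner pays $578; OOP now $578. Insurer: $578 − $578 = $0.
Claim 2 — $7999: deductible takes $522, $7477 remains; owner's 25% is $1869.25. Claim cost before the cap: $522 + $1869.25 = $2391.25. OOP would hit $2969.25 > $2300, so the cap limits the owner to $2300 − $578 = $1722. Plan pays $7999 − $1722 = $6277.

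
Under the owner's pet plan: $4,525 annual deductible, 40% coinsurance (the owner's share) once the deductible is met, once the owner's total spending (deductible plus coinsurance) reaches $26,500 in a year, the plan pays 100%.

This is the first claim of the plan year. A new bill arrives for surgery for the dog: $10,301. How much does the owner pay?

Nothing has been paid toward the $4,525 deductible, so the first $4,525 of this charge is applied there.
The remaining $5,776 (= $10,301 − $4,525) moves to coinsurance.
Owner's 40% share of $5,776 is $2,310.40.
So the owner owes $4,525 + $2,310.40 = $6,835.40 before any cap.
Year-to-date out-of-pocket becomes $0 + $6,835.40 = $6,835.40, still under the $26,500 maximum, so no cap applies.

$6,835.40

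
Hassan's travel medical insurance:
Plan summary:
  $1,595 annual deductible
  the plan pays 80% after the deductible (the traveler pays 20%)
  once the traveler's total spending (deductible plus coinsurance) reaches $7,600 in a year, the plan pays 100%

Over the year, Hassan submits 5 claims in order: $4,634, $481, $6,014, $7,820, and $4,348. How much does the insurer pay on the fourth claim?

#1 ($4,634): $1,595 finishes the deductible; $3,039 goes to coinsurance; traveler's 20% is $607.80. Traveler owes $2,202.80 (running OOP $2,202.80). Plan pays $4,634 − $2,202.80 = $2,431.20.
#2 ($481): deductible met; 20% of $481 = $96.20. Traveler pays $96.20; OOP now $2,299. Plan pays $481 − $96.20 = $384.80.
#3 ($6,014): deductible met; 20% of $6,014 = $1,202.80. Traveler pays $1,202.80; OOP now $3,501.80. Plan pays $6,014 − $1,202.80 = $4,811.20.
#4 ($7,820): deductible met; 20% of $7,820 = $1,564. Traveler pays $1,564; OOP now $5,065.80. Insurer: $7,820 − $1,564 = $6,256.

$6,256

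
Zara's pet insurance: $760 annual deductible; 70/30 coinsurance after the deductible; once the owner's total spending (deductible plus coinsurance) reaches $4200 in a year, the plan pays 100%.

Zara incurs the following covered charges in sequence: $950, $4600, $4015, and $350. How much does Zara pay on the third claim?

Claim 1 — $950: deductible takes $760, $190 remains; 30% of $190 = $57. Owner pays $817; OOP now $817.
Claim 2 — $4600: 30% coinsurance on $4600 = $1380. Owner pays $1380; OOP now $2197.
Claim 3 — $4015: deductible met; 30% of $4015 = $1204.50. Owner pays $1204.50; OOP now $3401.50.

$1204.50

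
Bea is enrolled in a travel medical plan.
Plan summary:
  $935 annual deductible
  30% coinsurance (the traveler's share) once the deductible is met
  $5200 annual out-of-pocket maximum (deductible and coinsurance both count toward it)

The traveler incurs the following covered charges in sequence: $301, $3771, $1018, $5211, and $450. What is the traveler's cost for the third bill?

$305.40

Bill 1, $301: all of it applies to the deductible. Traveler pays $301; OOP now $301.
Bill 2, $3771: $634 to deductible, leaving $3137; coinsurance $3137 × 30% = $941.10. Traveler owes $1575.10 (running OOP $1876.10).
Bill 3, $1018: deductible met; 30% of $1018 = $305.40. Traveler pays $305.40; OOP now $2181.50.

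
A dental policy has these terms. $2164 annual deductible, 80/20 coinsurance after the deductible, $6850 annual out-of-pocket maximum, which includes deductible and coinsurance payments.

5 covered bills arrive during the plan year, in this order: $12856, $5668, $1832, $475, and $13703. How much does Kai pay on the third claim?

Bill 1, $12856: deductible takes $2164, $10692 remains; patient's 20% is $2138.40. Patient pays $4302.40; OOP now $4302.40.
Bill 2, $5668: deductible met; 20% of $5668 = $1133.60. Patient owes $1133.60 (running OOP $5436).
Bill 3, $1832: deductible met; 20% of $1832 = $366.40. Patient pays $366.40; OOP now $5802.40.

$366.40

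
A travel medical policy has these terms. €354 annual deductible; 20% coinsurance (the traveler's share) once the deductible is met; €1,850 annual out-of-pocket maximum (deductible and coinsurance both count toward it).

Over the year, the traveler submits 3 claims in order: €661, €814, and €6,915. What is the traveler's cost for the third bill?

Bill 1, €661: deductible takes €354, €307 remains; 20% of €307 = €61.40. Traveler pays €415.40; OOP now €415.40.
Bill 2, €814: deductible already satisfied, so traveler's share is 20% × €814 = €162.80. Cost to traveler: €162.80. OOP to date €578.20.
Bill 3, €6,915: deductible already satisfied, so traveler's share is 20% × €6,915 = €1,383. That would push OOP to €1,961.20, over the €1,850 cap, so traveler pays €1,850 − €578.20 = €1,271.80.

€1,271.80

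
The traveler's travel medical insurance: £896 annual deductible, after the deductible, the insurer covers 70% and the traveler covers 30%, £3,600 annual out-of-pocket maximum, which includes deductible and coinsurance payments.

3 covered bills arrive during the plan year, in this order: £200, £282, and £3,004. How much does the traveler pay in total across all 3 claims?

#1 (£200): entire amount goes to the deductible. Traveler pays £200; OOP now £200.
#2 (£282): entire amount goes to the deductible. Traveler owes £282 (running OOP £482).
#3 (£3,004): £414 finishes the deductible; £2,590 goes to coinsurance; traveler's 30% is £777. Traveler owes £1,191 (running OOP £1,673).
Summing the traveler's payments: £200 + £282 + £1,191 = £1,673.

£1,673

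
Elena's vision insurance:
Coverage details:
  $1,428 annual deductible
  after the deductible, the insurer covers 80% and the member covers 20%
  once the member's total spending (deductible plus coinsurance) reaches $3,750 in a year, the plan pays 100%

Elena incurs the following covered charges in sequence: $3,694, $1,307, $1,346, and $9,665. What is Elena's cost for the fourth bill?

Claim 1 ($3,694): $1,428 finishes the deductible; $2,266 goes to coinsurance; 20% of $2,266 = $453.20. Cost to member: $1,881.20. OOP to date $1,881.20.
Claim 2 ($1,307): 20% coinsurance on $1,307 = $261.40. Member owes $261.40 (running OOP $2,142.60).
Claim 3 ($1,346): deductible already satisfied, so member's share is 20% × $1,346 = $269.20. Member owes $269.20 (running OOP $2,411.80).
Claim 4 ($9,665): deductible already satisfied, so member's share is 20% × $9,665 = $1,933. That would push OOP to $4,344.80, over the $3,750 cap, so member pays $3,750 − $2,411.80 = $1,338.20.

$1,338.20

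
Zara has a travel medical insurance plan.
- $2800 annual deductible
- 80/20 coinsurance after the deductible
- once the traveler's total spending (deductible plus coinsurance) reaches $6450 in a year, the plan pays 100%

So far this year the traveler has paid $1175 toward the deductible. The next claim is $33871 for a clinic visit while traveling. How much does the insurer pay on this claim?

$1175 of the $2800 deductible is already met, leaving $1625.
After the $1625 deductible portion, $33871 − $1625 = $32246 is subject to coinsurance.
20% of $32246 = $6449.20 falls to the traveler.
That puts the traveler's cost at $1625 + $6449.20 = $8074.20 before any cap.
Year-to-date out-of-pocket would reach $1175 + $8074.20 = $9249.20, above the $6450 maximum, so the traveler pays only $6450 − $1175 = $5275.
Insurer pays the balance: $33871 − $5275 = $28596.

$28596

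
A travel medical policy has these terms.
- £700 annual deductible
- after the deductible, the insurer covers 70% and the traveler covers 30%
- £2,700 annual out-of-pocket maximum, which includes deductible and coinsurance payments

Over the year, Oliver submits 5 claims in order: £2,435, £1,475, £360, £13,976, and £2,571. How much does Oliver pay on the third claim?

£108

Claim 1 (£2,435): £700 to deductible, leaving £1,735; 30% of £1,735 = £520.50. Traveler pays £1,220.50; OOP now £1,220.50.
Claim 2 (£1,475): 30% coinsurance on £1,475 = £442.50. Cost to traveler: £442.50. OOP to date £1,663.
Claim 3 (£360): deductible met; 30% of £360 = £108. Traveler owes £108 (running OOP £1,771).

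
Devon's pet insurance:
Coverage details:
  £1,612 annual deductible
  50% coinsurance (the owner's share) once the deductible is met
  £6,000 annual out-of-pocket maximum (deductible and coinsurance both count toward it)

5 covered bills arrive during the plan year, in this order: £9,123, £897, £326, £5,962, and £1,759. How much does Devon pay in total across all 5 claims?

£6,000

Claim 1 — £9,123: £1,612 finishes the deductible; £7,511 goes to coinsurance; owner's 50% is £3,755.50. Cost to owner: £5,367.50. OOP to date £5,367.50.
Claim 2 — £897: deductible already satisfied, so owner's share is 50% × £897 = £448.50. Owner pays £448.50; OOP now £5,816.
Claim 3 — £326: deductible met; 50% of £326 = £163. Owner pays £163; OOP now £5,979.
Claim 4 — £5,962: deductible met; 50% of £5,962 = £2,981. OOP would hit £8,960 > £6,000, so the cap limits the owner to £6,000 − £5,979 = £21.
Claim 5 — £1,759: 50% coinsurance on £1,759 = £879.50. OOP would hit £6,879.50 > £6,000, so the cap limits the owner to £6,000 − £6,000 = £0.
Summing the owner's payments: £5,367.50 + £448.50 + £163 + £21 + £0 = £6,000.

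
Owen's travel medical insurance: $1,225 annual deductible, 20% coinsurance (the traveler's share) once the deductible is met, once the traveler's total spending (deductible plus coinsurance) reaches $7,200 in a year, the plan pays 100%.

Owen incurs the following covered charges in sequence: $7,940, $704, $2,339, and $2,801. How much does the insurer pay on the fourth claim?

$2,240.80

#1 ($7,940): deductible takes $1,225, $6,715 remains; 20% of $6,715 = $1,343. Cost to traveler: $2,568. OOP to date $2,568. Plan pays $7,940 − $2,568 = $5,372.
#2 ($704): 20% coinsurance on $704 = $140.80. Cost to traveler: $140.80. OOP to date $2,708.80. Insurer: $704 − $140.80 = $563.20.
#3 ($2,339): deductible met; 20% of $2,339 = $467.80. Cost to traveler: $467.80. OOP to date $3,176.60. Plan pays $2,339 − $467.80 = $1,871.20.
#4 ($2,801): deductible already satisfied, so traveler's share is 20% × $2,801 = $560.20. Traveler owes $560.20 (running OOP $3,736.80). Plan pays $2,801 − $560.20 = $2,240.80.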